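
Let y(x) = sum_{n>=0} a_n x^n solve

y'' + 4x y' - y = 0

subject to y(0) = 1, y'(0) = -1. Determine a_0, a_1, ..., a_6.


Ansatz: y(x) = sum_{n>=0} a_n x^n, so y'(x) = sum_{n>=1} n a_n x^(n-1) and y''(x) = sum_{n>=2} n(n-1) a_n x^(n-2).
Substitute into P(x) y'' + Q(x) y' + R(x) y = 0 with P(x) = 1, Q(x) = 4x, R(x) = -1, and match powers of x.
Initial conditions: a_0 = 1, a_1 = -1.
Setting the coefficient of each power of x to zero and solving order by order (substituting the coefficients already found):
  x^0: 2 a_2 - a_0 = 0  ->  2 a_2 = a_0 = 1  ->  a_2 = 1/2
  x^1: 6 a_3 + 3 a_1 = 0  ->  6 a_3 = -3 a_1 = 3  ->  a_3 = 1/2
  x^2: 12 a_4 + 7 a_2 = 0  ->  12 a_4 = -7 a_2 = -7/2  ->  a_4 = -7/24
  x^3: 20 a_5 + 11 a_3 = 0  ->  20 a_5 = -11 a_3 = -11/2  ->  a_5 = -11/40
  x^4: 30 a_6 + 15 a_4 = 0  ->  30 a_6 = -15 a_4 = 35/8  ->  a_6 = 7/48
Truncated series: y(x) = 1 - x + (1/2) x^2 + (1/2) x^3 - (7/24) x^4 - (11/40) x^5 + (7/48) x^6 + O(x^7).

a_0 = 1; a_1 = -1; a_2 = 1/2; a_3 = 1/2; a_4 = -7/24; a_5 = -11/40; a_6 = 7/48


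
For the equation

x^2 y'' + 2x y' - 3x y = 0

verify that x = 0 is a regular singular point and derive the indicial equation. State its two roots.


Divide by x^2 to reach normal form y'' + P_1(x) y' + P_2(x) y = 0 with P_1(x) = 2/x and P_2(x) = -3/x.
x = 0 is a singular point because the y'-coefficient 2/x has a pole at x = 0 and the y-coefficient -3/x has a pole at x = 0.
It is a regular singular point because x P_1(x) = p(x) = 2 and x^2 P_2(x) = q(x) = -3x are polynomials, hence analytic at x = 0.
p(0) = 2,  q(0) = 0.
Indicial equation: r(r-1) + p(0) r + q(0) = 0, i.e. r^2 + (p(0) - 1) r + q(0) = 0, i.e. r^2 + 1 r = 0.
Discriminant: (1)^2 - 4(0) = 1, so r = (-1 ± 1)/2.
Solving: r_1 = 0, r_2 = -1.

indicial: r^2 + 1 r = 0; roots r_1 = 0, r_2 = -1


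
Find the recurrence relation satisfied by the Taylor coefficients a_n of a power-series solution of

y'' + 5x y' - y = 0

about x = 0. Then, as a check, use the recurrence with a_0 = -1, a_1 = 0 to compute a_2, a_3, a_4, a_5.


Substitute y = sum_n a_n x^n.
y''(x) has coefficient (n+2)(n+1) a_{n+2} at x^n;
5 x y'(x) has coefficient 5 n a_n at x^n (shift);
-y(x) has coefficient -1 a_n at x^n.
Matching x^n: (n+2)(n+1) a_{n+2} + (5n - 1) a_n = 0.
Thus a_{n+2} = (-5n + 1) / ((n+1)(n+2)) * a_n.

Check with a_0 = -1, a_1 = 0 (apply the recurrence for n = 0, 1, 2, 3): a_0 = -1, a_1 = 0, a_2 = -1/2, a_3 = 0, a_4 = 3/8, a_5 = 0.

a_(n+2) = (-5n + 1) / ((n+1)(n+2)) * a_n; check: a_0 = -1, a_1 = 0, a_2 = -1/2, a_3 = 0, a_4 = 3/8, a_5 = 0


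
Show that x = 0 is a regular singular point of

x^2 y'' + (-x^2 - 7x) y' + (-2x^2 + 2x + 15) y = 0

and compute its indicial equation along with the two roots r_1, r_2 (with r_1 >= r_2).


Divide by x^2 to reach normal form y'' + P_1(x) y' + P_2(x) y = 0 with P_1(x) = -1 - 7/x and P_2(x) = -2 + 2/x + 15/x^2.
x = 0 is a singular point because the y'-coefficient -1 - 7/x has a pole at x = 0 and the y-coefficient -2 + 2/x + 15/x^2 has a pole at x = 0.
It is a regular singular point because x P_1(x) = p(x) = -x - 7 and x^2 P_2(x) = q(x) = -2x^2 + 2x + 15 are polynomials, hence analytic at x = 0.
p(0) = -7,  q(0) = 15.
Indicial equation: r(r-1) + p(0) r + q(0) = 0, i.e. r^2 + (p(0) - 1) r + q(0) = 0, i.e. r^2 - 8 r + 15 = 0.
Discriminant: (-8)^2 - 4(15) = 4, so r = (8 ± 2)/2.
Solving: r_1 = 5, r_2 = 3.

indicial: r^2 - 8 r + 15 = 0; roots r_1 = 5, r_2 = 3


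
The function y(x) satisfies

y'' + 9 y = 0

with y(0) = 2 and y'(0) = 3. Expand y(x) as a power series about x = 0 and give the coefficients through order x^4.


Ansatz: y(x) = sum_{n>=0} a_n x^n, so y'(x) = sum_{n>=1} n a_n x^(n-1) and y''(x) = sum_{n>=2} n(n-1) a_n x^(n-2).
Substitute into P(x) y'' + Q(x) y' + R(x) y = 0 with P(x) = 1, Q(x) = 0, R(x) = 9, and match powers of x.
Initial conditions: a_0 = 2, a_1 = 3.
Setting the coefficient of each power of x to zero and solving order by order (substituting the coefficients already found):
  x^0: 2 a_2 + 9 a_0 = 0  ->  2 a_2 = -9 a_0 = -18  ->  a_2 = -9
  x^1: 6 a_3 + 9 a_1 = 0  ->  6 a_3 = -9 a_1 = -27  ->  a_3 = -9/2
  x^2: 12 a_4 + 9 a_2 = 0  ->  12 a_4 = -9 a_2 = 81  ->  a_4 = 27/4
Truncated series: y(x) = 2 + 3 x - 9 x^2 - (9/2) x^3 + (27/4) x^4 + O(x^5).

a_0 = 2; a_1 = 3; a_2 = -9; a_3 = -9/2; a_4 = 27/4


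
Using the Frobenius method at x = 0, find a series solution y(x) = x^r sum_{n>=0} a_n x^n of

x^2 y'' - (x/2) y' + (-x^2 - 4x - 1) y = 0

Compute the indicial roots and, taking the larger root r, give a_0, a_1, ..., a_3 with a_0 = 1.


Write in Frobenius form y'' + (p(x)/x) y' + (q(x)/x^2) y = 0:
  p(x) = -1/2,  q(x) = -x^2 - 4x - 1.
Indicial equation: r(r-1) + (-1/2) r + (-1) = 0 -> roots r_1 = 2, r_2 = -1/2.
Take r = r_1 = 2. Let y(x) = x^r sum_{n>=0} a_n x^n with a_0 = 1.
Substitute y = x^r sum a_n x^n and match x^{r+n}. The recurrence is
  D(n) a_n - 4 a_{n-1} - 1 a_{n-2} = 0,  where D(n) = (r+n)(r+n-1) + (-1/2)(r+n) + (-1).
  a_n = [4 a_{n-1} + 1 a_{n-2}] / D(n).
Since the indicial polynomial factors as (r - r_1)(r - r_2), D(n) = (r_1 + n - r_1)(r_1 + n - r_2) = n(n + 5/2).
Evaluating step by step (a_0 = 1):
  n = 1: D(1) = 1(1 + 5/2) = 7/2; numerator = 4(1) = 4; a_1 = (4)/(7/2) = 8/7
  n = 2: D(2) = 2(2 + 5/2) = 9; numerator = 4(8/7) + 1(1) = 39/7; a_2 = (39/7)/(9) = 13/21
  n = 3: D(3) = 3(3 + 5/2) = 33/2; numerator = 4(13/21) + 1(8/7) = 76/21; a_3 = (76/21)/(33/2) = 152/693

r = 2; a_0 = 1; a_1 = 8/7; a_2 = 13/21; a_3 = 152/693


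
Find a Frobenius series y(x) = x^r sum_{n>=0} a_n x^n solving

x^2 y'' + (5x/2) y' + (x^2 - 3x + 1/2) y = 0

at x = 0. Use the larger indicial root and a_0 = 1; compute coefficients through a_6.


Write in Frobenius form y'' + (p(x)/x) y' + (q(x)/x^2) y = 0:
  p(x) = 5/2,  q(x) = x^2 - 3x + 1/2.
Indicial equation: r(r-1) + (5/2) r + (1/2) = 0 -> roots r_1 = -1/2, r_2 = -1.
Take r = r_1 = -1/2. Let y(x) = x^r sum_{n>=0} a_n x^n with a_0 = 1.
Substitute y = x^r sum a_n x^n and match x^{r+n}. The recurrence is
  D(n) a_n - 3 a_{n-1} + 1 a_{n-2} = 0,  where D(n) = (r+n)(r+n-1) + (5/2)(r+n) + (1/2).
  a_n = [3 a_{n-1} - 1 a_{n-2}] / D(n).
Since the indicial polynomial factors as (r - r_1)(r - r_2), D(n) = (r_1 + n - r_1)(r_1 + n - r_2) = n(n + 1/2).
Evaluating step by step (a_0 = 1):
  n = 1: D(1) = 1(1 + 1/2) = 3/2; numerator = 3(1) = 3; a_1 = (3)/(3/2) = 2
  n = 2: D(2) = 2(2 + 1/2) = 5; numerator = 3(2) - 1(1) = 5; a_2 = (5)/(5) = 1
  n = 3: D(3) = 3(3 + 1/2) = 21/2; numerator = 3(1) - 1(2) = 1; a_3 = (1)/(21/2) = 2/21
  n = 4: D(4) = 4(4 + 1/2) = 18; numerator = 3(2/21) - 1(1) = -5/7; a_4 = (-5/7)/(18) = -5/126
  n = 5: D(5) = 5(5 + 1/2) = 55/2; numerator = 3(-5/126) - 1(2/21) = -3/14; a_5 = (-3/14)/(55/2) = -3/385
  n = 6: D(6) = 6(6 + 1/2) = 39; numerator = 3(-3/385) - 1(-5/126) = 113/6930; a_6 = (113/6930)/(39) = 113/270270

r = -1/2; a_0 = 1; a_1 = 2; a_2 = 1; a_3 = 2/21; a_4 = -5/126; a_5 = -3/385; a_6 = 113/270270


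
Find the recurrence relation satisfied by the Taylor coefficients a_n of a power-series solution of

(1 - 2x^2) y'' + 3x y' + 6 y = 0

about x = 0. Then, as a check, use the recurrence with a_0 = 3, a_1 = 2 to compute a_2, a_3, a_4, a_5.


Substitute y = sum_n a_n x^n.
(1 - 2 x^2) y'' contributes (n+2)(n+1) a_{n+2} - 2 n(n-1) a_n at x^n.
3 x y'(x) contributes 3 n a_n at x^n.
6 y(x) contributes 6 a_n at x^n.
Matching x^n: (n+2)(n+1) a_{n+2} + (-2 n(n-1) + 3 n + 6) a_n = 0.
Thus a_{n+2} = (2 n(n-1) - 3 n - 6) / ((n+1)(n+2)) * a_n.

Check with a_0 = 3, a_1 = 2 (apply the recurrence for n = 0, 1, 2, 3): a_0 = 3, a_1 = 2, a_2 = -9, a_3 = -3, a_4 = 6, a_5 = 9/20.

a_(n+2) = (2 n(n-1) - 3 n - 6) / ((n+1)(n+2)) * a_n; check: a_0 = 3, a_1 = 2, a_2 = -9, a_3 = -3, a_4 = 6, a_5 = 9/20


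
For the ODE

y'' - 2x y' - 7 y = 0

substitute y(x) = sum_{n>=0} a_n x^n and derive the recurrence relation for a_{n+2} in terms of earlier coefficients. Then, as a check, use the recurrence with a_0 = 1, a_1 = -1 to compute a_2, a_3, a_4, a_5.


Substitute y = sum_n a_n x^n.
y''(x) has coefficient (n+2)(n+1) a_{n+2} at x^n;
-2 x y'(x) has coefficient -2 n a_n at x^n (shift);
-7 y(x) has coefficient -7 a_n at x^n.
Matching x^n: (n+2)(n+1) a_{n+2} + (-2n - 7) a_n = 0.
Thus a_{n+2} = (2n + 7) / ((n+1)(n+2)) * a_n.

Check with a_0 = 1, a_1 = -1 (apply the recurrence for n = 0, 1, 2, 3): a_0 = 1, a_1 = -1, a_2 = 7/2, a_3 = -3/2, a_4 = 77/24, a_5 = -39/40.

a_(n+2) = (2n + 7) / ((n+1)(n+2)) * a_n; check: a_0 = 1, a_1 = -1, a_2 = 7/2, a_3 = -3/2, a_4 = 77/24, a_5 = -39/40


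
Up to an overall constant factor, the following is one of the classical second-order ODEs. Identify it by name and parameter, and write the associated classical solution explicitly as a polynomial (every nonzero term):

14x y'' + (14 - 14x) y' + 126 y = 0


All three coefficients share the factor 14; dividing through by 14 gives  x y'' + (1 - x) y' + 9 y = 0.
This matches the Laguerre equation x y'' + (1 - x) y' + n y = 0 with n = 9; the polynomial solution is L_9(x).
With y = sum_k a_k x^k, matching x^k gives (k+1)k a_{k+1} + (k+1) a_{k+1} - k a_k + n a_k = 0, i.e. (k+1)^2 a_{k+1} = (k - n) a_k = (k - 9) a_k. The right side vanishes at k = 9, so the series terminates at degree 9.
Standard normalization L_n(0) = 1 gives a_0 = 1. Work upward with a_{k+1} = (k - 9) a_k / (k+1)^2:
  a_1 = (0 - 9)(1) / 1^2 = -9/1 = -9
  a_2 = (1 - 9)(-9) / 2^2 = 72/4 = 18
  a_3 = (2 - 9)(18) / 3^2 = -126/9 = -14
  a_4 = (3 - 9)(-14) / 4^2 = 84/16 = 21/4
  a_5 = (4 - 9)(21/4) / 5^2 = (-105/4)/25 = -21/20
  a_6 = (5 - 9)(-21/20) / 6^2 = (21/5)/36 = 7/60
  a_7 = (6 - 9)(7/60) / 7^2 = (-7/20)/49 = -1/140
  a_8 = (7 - 9)(-1/140) / 8^2 = (1/70)/64 = 1/4480
  a_9 = (8 - 9)(1/4480) / 9^2 = (-1/4480)/81 = -1/362880
Hence L_9(x) = -x^9/362880 + x^8/4480 - x^7/140 + 7 x^6/60 - 21 x^5/20 + 21 x^4/4 - 14 x^3 + 18 x^2 - 9 x + 1.

L_9(x); series = -x^9/362880 + x^8/4480 - x^7/140 + 7 x^6/60 - 21 x^5/20 + 21 x^4/4 - 14 x^3 + 18 x^2 - 9 x + 1


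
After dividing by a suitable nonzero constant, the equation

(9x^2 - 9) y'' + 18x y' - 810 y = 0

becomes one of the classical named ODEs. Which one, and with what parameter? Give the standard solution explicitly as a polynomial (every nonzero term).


All three coefficients share the factor -9; dividing through by -9 gives  (1 - x^2) y'' - 2x y' + 90 y = 0.
This matches the Legendre equation (1 - x^2) y'' - 2x y' + n(n+1) y = 0 (note the -2x y' term) with n(n+1) = 90, so n = 9; the polynomial solution is P_9(x).
With y = sum_k a_k x^k, matching x^k gives (k+2)(k+1) a_{k+2} = [k(k+1) - n(n+1)] a_k = (k - 9)(k + 10) a_k. The right side vanishes at k = 9, so the series with the parity of 9 terminates at degree 9.
Standard normalization (P_n(1) = 1): leading coefficient (2n)!/(2^n (n!)^2) = 6402373705728000/(512*131681894400) = 12155/128, so a_9 = 12155/128. Work downward with a_k = (k+1)(k+2) a_{k+2} / ((k - 9)(k + 10)):
  a_7 = (8)(9)(12155/128) / ((7 - 9)(7 + 10)) = (109395/16)/(-34) = -6435/32
  a_5 = (6)(7)(-6435/32) / ((5 - 9)(5 + 10)) = (-135135/16)/(-60) = 9009/64
  a_3 = (4)(5)(9009/64) / ((3 - 9)(3 + 10)) = (45045/16)/(-78) = -1155/32
  a_1 = (2)(3)(-1155/32) / ((1 - 9)(1 + 10)) = (-3465/16)/(-88) = 315/128
Hence P_9(x) = 12155 x^9/128 - 6435 x^7/32 + 9009 x^5/64 - 1155 x^3/32 + 315 x/128.

P_9(x); series = 12155 x^9/128 - 6435 x^7/32 + 9009 x^5/64 - 1155 x^3/32 + 315 x/128


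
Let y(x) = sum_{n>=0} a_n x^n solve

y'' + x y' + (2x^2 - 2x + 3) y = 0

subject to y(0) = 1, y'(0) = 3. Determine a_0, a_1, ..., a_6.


Ansatz: y(x) = sum_{n>=0} a_n x^n, so y'(x) = sum_{n>=1} n a_n x^(n-1) and y''(x) = sum_{n>=2} n(n-1) a_n x^(n-2).
Substitute into P(x) y'' + Q(x) y' + R(x) y = 0 with P(x) = 1, Q(x) = x, R(x) = 2x^2 - 2x + 3, and match powers of x.
Initial conditions: a_0 = 1, a_1 = 3.
Setting the coefficient of each power of x to zero and solving order by order (substituting the coefficients already found):
  x^0: 2 a_2 + 3 a_0 = 0  ->  2 a_2 = -3 a_0 = -3  ->  a_2 = -3/2
  x^1: 6 a_3 + 4 a_1 - 2 a_0 = 0  ->  6 a_3 = -4 a_1 + 2 a_0 = -10  ->  a_3 = -5/3
  x^2: 12 a_4 + 5 a_2 - 2 a_1 + 2 a_0 = 0  ->  12 a_4 = -5 a_2 + 2 a_1 - 2 a_0 = 23/2  ->  a_4 = 23/24
  x^3: 20 a_5 + 6 a_3 - 2 a_2 + 2 a_1 = 0  ->  20 a_5 = -6 a_3 + 2 a_2 - 2 a_1 = 1  ->  a_5 = 1/20
  x^4: 30 a_6 + 7 a_4 - 2 a_3 + 2 a_2 = 0  ->  30 a_6 = -7 a_4 + 2 a_3 - 2 a_2 = -169/24  ->  a_6 = -169/720
Truncated series: y(x) = 1 + 3 x - (3/2) x^2 - (5/3) x^3 + (23/24) x^4 + (1/20) x^5 - (169/720) x^6 + O(x^7).

a_0 = 1; a_1 = 3; a_2 = -3/2; a_3 = -5/3; a_4 = 23/24; a_5 = 1/20; a_6 = -169/720


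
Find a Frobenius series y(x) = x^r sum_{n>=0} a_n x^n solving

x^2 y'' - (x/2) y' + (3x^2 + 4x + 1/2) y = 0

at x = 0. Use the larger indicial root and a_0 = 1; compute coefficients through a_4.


Write in Frobenius form y'' + (p(x)/x) y' + (q(x)/x^2) y = 0:
  p(x) = -1/2,  q(x) = 3x^2 + 4x + 1/2.
Indicial equation: r(r-1) + (-1/2) r + (1/2) = 0 -> roots r_1 = 1, r_2 = 1/2.
Take r = r_1 = 1. Let y(x) = x^r sum_{n>=0} a_n x^n with a_0 = 1.
Substitute y = x^r sum a_n x^n and match x^{r+n}. The recurrence is
  D(n) a_n + 4 a_{n-1} + 3 a_{n-2} = 0,  where D(n) = (r+n)(r+n-1) + (-1/2)(r+n) + (1/2).
  a_n = [-4 a_{n-1} - 3 a_{n-2}] / D(n).
Since the indicial polynomial factors as (r - r_1)(r - r_2), D(n) = (r_1 + n - r_1)(r_1 + n - r_2) = n(n + 1/2).
Evaluating step by step (a_0 = 1):
  n = 1: D(1) = 1(1 + 1/2) = 3/2; numerator = -4(1) = -4; a_1 = (-4)/(3/2) = -8/3
  n = 2: D(2) = 2(2 + 1/2) = 5; numerator = -4(-8/3) - 3(1) = 23/3; a_2 = (23/3)/(5) = 23/15
  n = 3: D(3) = 3(3 + 1/2) = 21/2; numerator = -4(23/15) - 3(-8/3) = 28/15; a_3 = (28/15)/(21/2) = 8/45
  n = 4: D(4) = 4(4 + 1/2) = 18; numerator = -4(8/45) - 3(23/15) = -239/45; a_4 = (-239/45)/(18) = -239/810

r = 1; a_0 = 1; a_1 = -8/3; a_2 = 23/15; a_3 = 8/45; a_4 = -239/810


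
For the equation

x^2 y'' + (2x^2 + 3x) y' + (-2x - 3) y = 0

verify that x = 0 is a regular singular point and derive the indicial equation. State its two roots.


Divide by x^2 to reach normal form y'' + P_1(x) y' + P_2(x) y = 0 with P_1(x) = 2 + 3/x and P_2(x) = -2/x - 3/x^2.
x = 0 is a singular point because the y'-coefficient 2 + 3/x has a pole at x = 0 and the y-coefficient -2/x - 3/x^2 has a pole at x = 0.
It is a regular singular point because x P_1(x) = p(x) = 2x + 3 and x^2 P_2(x) = q(x) = -2x - 3 are polynomials, hence analytic at x = 0.
p(0) = 3,  q(0) = -3.
Indicial equation: r(r-1) + p(0) r + q(0) = 0, i.e. r^2 + (p(0) - 1) r + q(0) = 0, i.e. r^2 + 2 r - 3 = 0.
Discriminant: (2)^2 - 4(-3) = 16, so r = (-2 ± 4)/2.
Solving: r_1 = 1, r_2 = -3.

indicial: r^2 + 2 r - 3 = 0; roots r_1 = 1, r_2 = -3


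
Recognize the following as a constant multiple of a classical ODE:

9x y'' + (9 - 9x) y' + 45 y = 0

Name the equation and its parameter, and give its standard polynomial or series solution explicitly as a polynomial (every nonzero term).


All three coefficients share the factor 9; dividing through by 9 gives  x y'' + (1 - x) y' + 5 y = 0.
This matches the Laguerre equation x y'' + (1 - x) y' + n y = 0 with n = 5; the polynomial solution is L_5(x).
With y = sum_k a_k x^k, matching x^k gives (k+1)k a_{k+1} + (k+1) a_{k+1} - k a_k + n a_k = 0, i.e. (k+1)^2 a_{k+1} = (k - n) a_k = (k - 5) a_k. The right side vanishes at k = 5, so the series terminates at degree 5.
Standard normalization L_n(0) = 1 gives a_0 = 1. Work upward with a_{k+1} = (k - 5) a_k / (k+1)^2:
  a_1 = (0 - 5)(1) / 1^2 = -5/1 = -5
  a_2 = (1 - 5)(-5) / 2^2 = 20/4 = 5
  a_3 = (2 - 5)(5) / 3^2 = -15/9 = -5/3
  a_4 = (3 - 5)(-5/3) / 4^2 = (10/3)/16 = 5/24
  a_5 = (4 - 5)(5/24) / 5^2 = (-5/24)/25 = -1/120
Hence L_5(x) = -x^5/120 + 5 x^4/24 - 5 x^3/3 + 5 x^2 - 5 x + 1.

L_5(x); series = -x^5/120 + 5 x^4/24 - 5 x^3/3 + 5 x^2 - 5 x + 1


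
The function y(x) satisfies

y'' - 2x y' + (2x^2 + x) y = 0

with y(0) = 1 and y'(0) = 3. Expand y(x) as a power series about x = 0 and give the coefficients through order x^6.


Ansatz: y(x) = sum_{n>=0} a_n x^n, so y'(x) = sum_{n>=1} n a_n x^(n-1) and y''(x) = sum_{n>=2} n(n-1) a_n x^(n-2).
Substitute into P(x) y'' + Q(x) y' + R(x) y = 0 with P(x) = 1, Q(x) = -2x, R(x) = 2x^2 + x, and match powers of x.
Initial conditions: a_0 = 1, a_1 = 3.
Setting the coefficient of each power of x to zero and solving order by order (substituting the coefficients already found):
  x^0: 2 a_2 = 0  ->  a_2 = 0
  x^1: 6 a_3 - 2 a_1 + a_0 = 0  ->  6 a_3 = 2 a_1 - a_0 = 5  ->  a_3 = 5/6
  x^2: 12 a_4 - 4 a_2 + a_1 + 2 a_0 = 0  ->  12 a_4 = 4 a_2 - a_1 - 2 a_0 = -5  ->  a_4 = -5/12
  x^3: 20 a_5 - 6 a_3 + a_2 + 2 a_1 = 0  ->  20 a_5 = 6 a_3 - a_2 - 2 a_1 = -1  ->  a_5 = -1/20
  x^4: 30 a_6 - 8 a_4 + a_3 + 2 a_2 = 0  ->  30 a_6 = 8 a_4 - a_3 - 2 a_2 = -25/6  ->  a_6 = -5/36
Truncated series: y(x) = 1 + 3 x + (5/6) x^3 - (5/12) x^4 - (1/20) x^5 - (5/36) x^6 + O(x^7).

a_0 = 1; a_1 = 3; a_2 = 0; a_3 = 5/6; a_4 = -5/12; a_5 = -1/20; a_6 = -5/36


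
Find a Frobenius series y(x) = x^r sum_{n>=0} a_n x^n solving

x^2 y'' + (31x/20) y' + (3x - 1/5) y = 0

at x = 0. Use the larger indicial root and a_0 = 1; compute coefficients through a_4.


Write in Frobenius form y'' + (p(x)/x) y' + (q(x)/x^2) y = 0:
  p(x) = 31/20,  q(x) = 3x - 1/5.
Indicial equation: r(r-1) + (31/20) r + (-1/5) = 0 -> roots r_1 = 1/4, r_2 = -4/5.
Take r = r_1 = 1/4. Let y(x) = x^r sum_{n>=0} a_n x^n with a_0 = 1.
Substitute y = x^r sum a_n x^n and match x^{r+n}. The recurrence is
  D(n) a_n + 3 a_{n-1} = 0,  where D(n) = (r+n)(r+n-1) + (31/20)(r+n) + (-1/5).
  a_n = -3 / D(n) * a_{n-1}.
Since the indicial polynomial factors as (r - r_1)(r - r_2), D(n) = (r_1 + n - r_1)(r_1 + n - r_2) = n(n + 21/20).
Evaluating step by step (a_0 = 1):
  n = 1: D(1) = 1(1 + 21/20) = 41/20; numerator = -3(1) = -3; a_1 = (-3)/(41/20) = -60/41
  n = 2: D(2) = 2(2 + 21/20) = 61/10; numerator = -3(-60/41) = 180/41; a_2 = (180/41)/(61/10) = 1800/2501
  n = 3: D(3) = 3(3 + 21/20) = 243/20; numerator = -3(1800/2501) = -5400/2501; a_3 = (-5400/2501)/(243/20) = -4000/22509
  n = 4: D(4) = 4(4 + 21/20) = 101/5; numerator = -3(-4000/22509) = 4000/7503; a_4 = (4000/7503)/(101/5) = 20000/757803

r = 1/4; a_0 = 1; a_1 = -60/41; a_2 = 1800/2501; a_3 = -4000/22509; a_4 = 20000/757803


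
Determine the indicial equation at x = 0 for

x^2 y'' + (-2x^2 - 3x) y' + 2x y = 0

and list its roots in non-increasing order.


Divide by x^2 to reach normal form y'' + P_1(x) y' + P_2(x) y = 0 with P_1(x) = -2 - 3/x and P_2(x) = 2/x.
x = 0 is a singular point because the y'-coefficient -2 - 3/x has a pole at x = 0 and the y-coefficient 2/x has a pole at x = 0.
It is a regular singular point because x P_1(x) = p(x) = -2x - 3 and x^2 P_2(x) = q(x) = 2x are polynomials, hence analytic at x = 0.
p(0) = -3,  q(0) = 0.
Indicial equation: r(r-1) + p(0) r + q(0) = 0, i.e. r^2 + (p(0) - 1) r + q(0) = 0, i.e. r^2 - 4 r = 0.
Discriminant: (-4)^2 - 4(0) = 16, so r = (4 ± 4)/2.
Solving: r_1 = 4, r_2 = 0.

indicial: r^2 - 4 r = 0; roots r_1 = 4, r_2 = 0


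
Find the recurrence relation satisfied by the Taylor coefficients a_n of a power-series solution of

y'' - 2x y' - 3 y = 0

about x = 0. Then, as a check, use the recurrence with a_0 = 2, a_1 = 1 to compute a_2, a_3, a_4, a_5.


Substitute y = sum_n a_n x^n.
y''(x) has coefficient (n+2)(n+1) a_{n+2} at x^n;
-2 x y'(x) has coefficient -2 n a_n at x^n (shift);
-3 y(x) has coefficient -3 a_n at x^n.
Matching x^n: (n+2)(n+1) a_{n+2} + (-2n - 3) a_n = 0.
Thus a_{n+2} = (2n + 3) / ((n+1)(n+2)) * a_n.

Check with a_0 = 2, a_1 = 1 (apply the recurrence for n = 0, 1, 2, 3): a_0 = 2, a_1 = 1, a_2 = 3, a_3 = 5/6, a_4 = 7/4, a_5 = 3/8.

a_(n+2) = (2n + 3) / ((n+1)(n+2)) * a_n; check: a_0 = 2, a_1 = 1, a_2 = 3, a_3 = 5/6, a_4 = 7/4, a_5 = 3/8


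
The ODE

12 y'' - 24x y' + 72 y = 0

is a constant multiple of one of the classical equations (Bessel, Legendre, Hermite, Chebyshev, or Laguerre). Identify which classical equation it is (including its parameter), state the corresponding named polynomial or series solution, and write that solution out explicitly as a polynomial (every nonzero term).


All three coefficients share the factor 12; dividing through by 12 gives  y'' - 2x y' + 6 y = 0.
This matches the Hermite equation y'' - 2x y' + 2n y = 0 with 2n = 6, so n = 3; the polynomial solution is H_3(x).
With y = sum_k a_k x^k, matching x^k gives (k+2)(k+1) a_{k+2} = 2(k - n) a_k = 2(k - 3) a_k. The right side vanishes at k = 3, so the series with the parity of 3 terminates at degree 3.
Standard normalization: leading coefficient of H_n is 2^n, so a_3 = 2^3 = 8. Work downward with a_k = (k+1)(k+2) a_{k+2} / (2(k - n)):
  a_1 = (2)(3)(8) / (2(1 - 3)) = 48/(-4) = -12
Hence H_3(x) = 8 x^3 - 12 x.

H_3(x); series = 8 x^3 - 12 x


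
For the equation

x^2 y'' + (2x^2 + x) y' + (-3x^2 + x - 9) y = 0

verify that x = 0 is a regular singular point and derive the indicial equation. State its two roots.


Divide by x^2 to reach normal form y'' + P_1(x) y' + P_2(x) y = 0 with P_1(x) = 2 + 1/x and P_2(x) = -3 + 1/x - 9/x^2.
x = 0 is a singular point because the y'-coefficient 2 + 1/x has a pole at x = 0 and the y-coefficient -3 + 1/x - 9/x^2 has a pole at x = 0.
It is a regular singular point because x P_1(x) = p(x) = 2x + 1 and x^2 P_2(x) = q(x) = -3x^2 + x - 9 are polynomials, hence analytic at x = 0.
p(0) = 1,  q(0) = -9.
Indicial equation: r(r-1) + p(0) r + q(0) = 0, i.e. r^2 + (p(0) - 1) r + q(0) = 0, i.e. r^2 - 9 = 0.
Discriminant: (0)^2 - 4(-9) = 36, so r = (0 ± 6)/2.
Solving: r_1 = 3, r_2 = -3.

indicial: r^2 - 9 = 0; roots r_1 = 3, r_2 = -3


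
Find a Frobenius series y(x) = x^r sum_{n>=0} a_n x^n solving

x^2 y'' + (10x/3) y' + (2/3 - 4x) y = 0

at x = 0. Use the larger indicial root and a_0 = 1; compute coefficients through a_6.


Write in Frobenius form y'' + (p(x)/x) y' + (q(x)/x^2) y = 0:
  p(x) = 10/3,  q(x) = 2/3 - 4x.
Indicial equation: r(r-1) + (10/3) r + (2/3) = 0 -> roots r_1 = -1/3, r_2 = -2.
Take r = r_1 = -1/3. Let y(x) = x^r sum_{n>=0} a_n x^n with a_0 = 1.
Substitute y = x^r sum a_n x^n and match x^{r+n}. The recurrence is
  D(n) a_n - 4 a_{n-1} = 0,  where D(n) = (r+n)(r+n-1) + (10/3)(r+n) + (2/3).
  a_n = 4 / D(n) * a_{n-1}.
Since the indicial polynomial factors as (r - r_1)(r - r_2), D(n) = (r_1 + n - r_1)(r_1 + n - r_2) = n(n + 5/3).
Evaluating step by step (a_0 = 1):
  n = 1: D(1) = 1(1 + 5/3) = 8/3; numerator = 4(1) = 4; a_1 = (4)/(8/3) = 3/2
  n = 2: D(2) = 2(2 + 5/3) = 22/3; numerator = 4(3/2) = 6; a_2 = (6)/(22/3) = 9/11
  n = 3: D(3) = 3(3 + 5/3) = 14; numerator = 4(9/11) = 36/11; a_3 = (36/11)/(14) = 18/77
  n = 4: D(4) = 4(4 + 5/3) = 68/3; numerator = 4(18/77) = 72/77; a_4 = (72/77)/(68/3) = 54/1309
  n = 5: D(5) = 5(5 + 5/3) = 100/3; numerator = 4(54/1309) = 216/1309; a_5 = (216/1309)/(100/3) = 162/32725
  n = 6: D(6) = 6(6 + 5/3) = 46; numerator = 4(162/32725) = 648/32725; a_6 = (648/32725)/(46) = 324/752675

r = -1/3; a_0 = 1; a_1 = 3/2; a_2 = 9/11; a_3 = 18/77; a_4 = 54/1309; a_5 = 162/32725; a_6 = 324/752675


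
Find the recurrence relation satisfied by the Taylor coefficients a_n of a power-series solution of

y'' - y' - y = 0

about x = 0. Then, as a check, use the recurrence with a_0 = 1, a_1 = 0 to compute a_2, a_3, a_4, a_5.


Substitute y = sum_n a_n x^n.
y''(x) has coefficient (n+2)(n+1) a_{n+2} at x^n;
-y'(x) has coefficient -(n+1) a_{n+1} at x^n;
-y(x) has coefficient -1 a_n at x^n.
Matching x^n: (n+2)(n+1) a_{n+2} - (n+1) a_{n+1} - 1 a_n = 0.
Thus a_{n+2} = [(n+1) a_{n+1} + 1 a_n] / ((n+1)(n+2)).

Check with a_0 = 1, a_1 = 0 (apply the recurrence for n = 0, 1, 2, 3): a_0 = 1, a_1 = 0, a_2 = 1/2, a_3 = 1/6, a_4 = 1/12, a_5 = 1/40.

a_(n+2) = [(n+1) a_(n+1) + 1 a_n] / ((n+1)(n+2)); check: a_0 = 1, a_1 = 0, a_2 = 1/2, a_3 = 1/6, a_4 = 1/12, a_5 = 1/40


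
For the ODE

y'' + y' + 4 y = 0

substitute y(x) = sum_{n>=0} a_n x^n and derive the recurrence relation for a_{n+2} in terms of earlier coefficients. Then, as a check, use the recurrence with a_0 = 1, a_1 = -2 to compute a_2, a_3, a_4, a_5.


Substitute y = sum_n a_n x^n.
y''(x) has coefficient (n+2)(n+1) a_{n+2} at x^n;
y'(x) has coefficient (n+1) a_{n+1} at x^n;
4 y(x) has coefficient 4 a_n at x^n.
Matching x^n: (n+2)(n+1) a_{n+2} + (n+1) a_{n+1} + 4 a_n = 0.
Thus a_{n+2} = [-(n+1) a_{n+1} - 4 a_n] / ((n+1)(n+2)).

Check with a_0 = 1, a_1 = -2 (apply the recurrence for n = 0, 1, 2, 3): a_0 = 1, a_1 = -2, a_2 = -1, a_3 = 5/3, a_4 = -1/12, a_5 = -19/60.

a_(n+2) = [-(n+1) a_(n+1) - 4 a_n] / ((n+1)(n+2)); check: a_0 = 1, a_1 = -2, a_2 = -1, a_3 = 5/3, a_4 = -1/12, a_5 = -19/60


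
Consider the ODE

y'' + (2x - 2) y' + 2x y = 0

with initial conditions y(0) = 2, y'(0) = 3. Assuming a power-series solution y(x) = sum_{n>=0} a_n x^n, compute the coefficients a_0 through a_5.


Ansatz: y(x) = sum_{n>=0} a_n x^n, so y'(x) = sum_{n>=1} n a_n x^(n-1) and y''(x) = sum_{n>=2} n(n-1) a_n x^(n-2).
Substitute into P(x) y'' + Q(x) y' + R(x) y = 0 with P(x) = 1, Q(x) = 2x - 2, R(x) = 2x, and match powers of x.
Initial conditions: a_0 = 2, a_1 = 3.
Setting the coefficient of each power of x to zero and solving order by order (substituting the coefficients already found):
  x^0: 2 a_2 - 2 a_1 = 0  ->  2 a_2 = 2 a_1 = 6  ->  a_2 = 3
  x^1: 6 a_3 - 4 a_2 + 2 a_1 + 2 a_0 = 0  ->  6 a_3 = 4 a_2 - 2 a_1 - 2 a_0 = 2  ->  a_3 = 1/3
  x^2: 12 a_4 - 6 a_3 + 4 a_2 + 2 a_1 = 0  ->  12 a_4 = 6 a_3 - 4 a_2 - 2 a_1 = -16  ->  a_4 = -4/3
  x^3: 20 a_5 - 8 a_4 + 6 a_3 + 2 a_2 = 0  ->  20 a_5 = 8 a_4 - 6 a_3 - 2 a_2 = -56/3  ->  a_5 = -14/15
Truncated series: y(x) = 2 + 3 x + 3 x^2 + (1/3) x^3 - (4/3) x^4 - (14/15) x^5 + O(x^6).

a_0 = 2; a_1 = 3; a_2 = 3; a_3 = 1/3; a_4 = -4/3; a_5 = -14/15


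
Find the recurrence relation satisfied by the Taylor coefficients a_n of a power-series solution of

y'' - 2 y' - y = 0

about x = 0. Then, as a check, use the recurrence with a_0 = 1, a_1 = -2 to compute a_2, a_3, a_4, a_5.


Substitute y = sum_n a_n x^n.
y''(x) has coefficient (n+2)(n+1) a_{n+2} at x^n;
-2 y'(x) has coefficient -2 (n+1) a_{n+1} at x^n;
-y(x) has coefficient -1 a_n at x^n.
Matching x^n: (n+2)(n+1) a_{n+2} - 2 (n+1) a_{n+1} - 1 a_n = 0.
Thus a_{n+2} = [2 (n+1) a_{n+1} + 1 a_n] / ((n+1)(n+2)).

Check with a_0 = 1, a_1 = -2 (apply the recurrence for n = 0, 1, 2, 3): a_0 = 1, a_1 = -2, a_2 = -3/2, a_3 = -4/3, a_4 = -19/24, a_5 = -23/60.

a_(n+2) = [2 (n+1) a_(n+1) + 1 a_n] / ((n+1)(n+2)); check: a_0 = 1, a_1 = -2, a_2 = -3/2, a_3 = -4/3, a_4 = -19/24, a_5 = -23/60


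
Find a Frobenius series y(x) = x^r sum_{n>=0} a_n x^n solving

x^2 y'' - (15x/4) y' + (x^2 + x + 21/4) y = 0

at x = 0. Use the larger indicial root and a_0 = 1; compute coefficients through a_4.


Write in Frobenius form y'' + (p(x)/x) y' + (q(x)/x^2) y = 0:
  p(x) = -15/4,  q(x) = x^2 + x + 21/4.
Indicial equation: r(r-1) + (-15/4) r + (21/4) = 0 -> roots r_1 = 3, r_2 = 7/4.
Take r = r_1 = 3. Let y(x) = x^r sum_{n>=0} a_n x^n with a_0 = 1.
Substitute y = x^r sum a_n x^n and match x^{r+n}. The recurrence is
  D(n) a_n + 1 a_{n-1} + 1 a_{n-2} = 0,  where D(n) = (r+n)(r+n-1) + (-15/4)(r+n) + (21/4).
  a_n = [-1 a_{n-1} - 1 a_{n-2}] / D(n).
Since the indicial polynomial factors as (r - r_1)(r - r_2), D(n) = (r_1 + n - r_1)(r_1 + n - r_2) = n(n + 5/4).
Evaluating step by step (a_0 = 1):
  n = 1: D(1) = 1(1 + 5/4) = 9/4; numerator = -1(1) = -1; a_1 = (-1)/(9/4) = -4/9
  n = 2: D(2) = 2(2 + 5/4) = 13/2; numerator = -1(-4/9) - 1(1) = -5/9; a_2 = (-5/9)/(13/2) = -10/117
  n = 3: D(3) = 3(3 + 5/4) = 51/4; numerator = -1(-10/117) - 1(-4/9) = 62/117; a_3 = (62/117)/(51/4) = 248/5967
  n = 4: D(4) = 4(4 + 5/4) = 21; numerator = -1(248/5967) - 1(-10/117) = 262/5967; a_4 = (262/5967)/(21) = 262/125307

r = 3; a_0 = 1; a_1 = -4/9; a_2 = -10/117; a_3 = 248/5967; a_4 = 262/125307


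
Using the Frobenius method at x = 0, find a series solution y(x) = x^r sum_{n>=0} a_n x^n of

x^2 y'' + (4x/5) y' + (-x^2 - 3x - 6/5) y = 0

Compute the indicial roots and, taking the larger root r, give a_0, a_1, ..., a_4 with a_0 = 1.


Write in Frobenius form y'' + (p(x)/x) y' + (q(x)/x^2) y = 0:
  p(x) = 4/5,  q(x) = -x^2 - 3x - 6/5.
Indicial equation: r(r-1) + (4/5) r + (-6/5) = 0 -> roots r_1 = 6/5, r_2 = -1.
Take r = r_1 = 6/5. Let y(x) = x^r sum_{n>=0} a_n x^n with a_0 = 1.
Substitute y = x^r sum a_n x^n and match x^{r+n}. The recurrence is
  D(n) a_n - 3 a_{n-1} - 1 a_{n-2} = 0,  where D(n) = (r+n)(r+n-1) + (4/5)(r+n) + (-6/5).
  a_n = [3 a_{n-1} + 1 a_{n-2}] / D(n).
Since the indicial polynomial factors as (r - r_1)(r - r_2), D(n) = (r_1 + n - r_1)(r_1 + n - r_2) = n(n + 11/5).
Evaluating step by step (a_0 = 1):
  n = 1: D(1) = 1(1 + 11/5) = 16/5; numerator = 3(1) = 3; a_1 = (3)/(16/5) = 15/16
  n = 2: D(2) = 2(2 + 11/5) = 42/5; numerator = 3(15/16) + 1(1) = 61/16; a_2 = (61/16)/(42/5) = 305/672
  n = 3: D(3) = 3(3 + 11/5) = 78/5; numerator = 3(305/672) + 1(15/16) = 515/224; a_3 = (515/224)/(78/5) = 2575/17472
  n = 4: D(4) = 4(4 + 11/5) = 124/5; numerator = 3(2575/17472) + 1(305/672) = 15655/17472; a_4 = (15655/17472)/(124/5) = 2525/69888

r = 6/5; a_0 = 1; a_1 = 15/16; a_2 = 305/672; a_3 = 2575/17472; a_4 = 2525/69888


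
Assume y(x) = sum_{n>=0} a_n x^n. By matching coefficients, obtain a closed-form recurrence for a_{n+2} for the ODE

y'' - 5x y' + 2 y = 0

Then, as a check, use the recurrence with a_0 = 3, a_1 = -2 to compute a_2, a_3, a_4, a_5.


Substitute y = sum_n a_n x^n.
y''(x) has coefficient (n+2)(n+1) a_{n+2} at x^n;
-5 x y'(x) has coefficient -5 n a_n at x^n (shift);
2 y(x) has coefficient 2 a_n at x^n.
Matching x^n: (n+2)(n+1) a_{n+2} + (-5n + 2) a_n = 0.
Thus a_{n+2} = (5n - 2) / ((n+1)(n+2)) * a_n.

Check with a_0 = 3, a_1 = -2 (apply the recurrence for n = 0, 1, 2, 3): a_0 = 3, a_1 = -2, a_2 = -3, a_3 = -1, a_4 = -2, a_5 = -13/20.

a_(n+2) = (5n - 2) / ((n+1)(n+2)) * a_n; check: a_0 = 3, a_1 = -2, a_2 = -3, a_3 = -1, a_4 = -2, a_5 = -13/20


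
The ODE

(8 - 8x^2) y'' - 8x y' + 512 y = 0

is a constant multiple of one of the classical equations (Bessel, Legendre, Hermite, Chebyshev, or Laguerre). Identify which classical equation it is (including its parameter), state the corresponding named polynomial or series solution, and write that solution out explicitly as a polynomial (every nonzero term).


All three coefficients share the factor 8; dividing through by 8 gives  (1 - x^2) y'' - x y' + 64 y = 0.
This matches the Chebyshev equation (1 - x^2) y'' - x y' + n^2 y = 0 (note the -x y' term, not -2x y') with n^2 = 64, so n = 8; the polynomial solution is T_8(x).
With y = sum_k a_k x^k, matching x^k gives (k+2)(k+1) a_{k+2} = (k^2 - n^2) a_k = (k - 8)(k + 8) a_k. The right side vanishes at k = 8, so the series with the parity of 8 terminates at degree 8.
Standard normalization: leading coefficient of T_n is 2^(n-1), so a_8 = 2^7 = 128. Work downward with a_k = (k+1)(k+2) a_{k+2} / ((k - 8)(k + 8)):
  a_6 = (7)(8)(128) / ((6 - 8)(6 + 8)) = 7168/(-28) = -256
  a_4 = (5)(6)(-256) / ((4 - 8)(4 + 8)) = -7680/(-48) = 160
  a_2 = (3)(4)(160) / ((2 - 8)(2 + 8)) = 1920/(-60) = -32
  a_0 = (1)(2)(-32) / ((0 - 8)(0 + 8)) = -64/(-64) = 1
Hence T_8(x) = 128 x^8 - 256 x^6 + 160 x^4 - 32 x^2 + 1.

T_8(x); series = 128 x^8 - 256 x^6 + 160 x^4 - 32 x^2 + 1


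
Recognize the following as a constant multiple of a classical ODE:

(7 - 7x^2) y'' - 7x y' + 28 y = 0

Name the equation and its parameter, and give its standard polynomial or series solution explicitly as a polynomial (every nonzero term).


All three coefficients share the factor 7; dividing through by 7 gives  (1 - x^2) y'' - x y' + 4 y = 0.
This matches the Chebyshev equation (1 - x^2) y'' - x y' + n^2 y = 0 (note the -x y' term, not -2x y') with n^2 = 4, so n = 2; the polynomial solution is T_2(x).
With y = sum_k a_k x^k, matching x^k gives (k+2)(k+1) a_{k+2} = (k^2 - n^2) a_k = (k - 2)(k + 2) a_k. The right side vanishes at k = 2, so the series with the parity of 2 terminates at degree 2.
Standard normalization: leading coefficient of T_n is 2^(n-1), so a_2 = 2^1 = 2. Work downward with a_k = (k+1)(k+2) a_{k+2} / ((k - 2)(k + 2)):
  a_0 = (1)(2)(2) / ((0 - 2)(0 + 2)) = 4/(-4) = -1
Hence T_2(x) = 2 x^2 - 1.

T_2(x); series = 2 x^2 - 1


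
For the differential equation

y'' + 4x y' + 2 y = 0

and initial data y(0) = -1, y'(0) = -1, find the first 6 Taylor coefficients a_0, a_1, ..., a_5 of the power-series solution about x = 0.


Ansatz: y(x) = sum_{n>=0} a_n x^n, so y'(x) = sum_{n>=1} n a_n x^(n-1) and y''(x) = sum_{n>=2} n(n-1) a_n x^(n-2).
Substitute into P(x) y'' + Q(x) y' + R(x) y = 0 with P(x) = 1, Q(x) = 4x, R(x) = 2, and match powers of x.
Initial conditions: a_0 = -1, a_1 = -1.
Setting the coefficient of each power of x to zero and solving order by order (substituting the coefficients already found):
  x^0: 2 a_2 + 2 a_0 = 0  ->  2 a_2 = -2 a_0 = 2  ->  a_2 = 1
  x^1: 6 a_3 + 6 a_1 = 0  ->  6 a_3 = -6 a_1 = 6  ->  a_3 = 1
  x^2: 12 a_4 + 10 a_2 = 0  ->  12 a_4 = -10 a_2 = -10  ->  a_4 = -5/6
  x^3: 20 a_5 + 14 a_3 = 0  ->  20 a_5 = -14 a_3 = -14  ->  a_5 = -7/10
Truncated series: y(x) = -1 - x + x^2 + x^3 - (5/6) x^4 - (7/10) x^5 + O(x^6).

a_0 = -1; a_1 = -1; a_2 = 1; a_3 = 1; a_4 = -5/6; a_5 = -7/10


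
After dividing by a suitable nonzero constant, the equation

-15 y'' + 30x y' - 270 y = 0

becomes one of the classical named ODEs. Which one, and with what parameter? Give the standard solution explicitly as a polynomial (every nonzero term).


All three coefficients share the factor -15; dividing through by -15 gives  y'' - 2x y' + 18 y = 0.
This matches the Hermite equation y'' - 2x y' + 2n y = 0 with 2n = 18, so n = 9; the polynomial solution is H_9(x).
With y = sum_k a_k x^k, matching x^k gives (k+2)(k+1) a_{k+2} = 2(k - n) a_k = 2(k - 9) a_k. The right side vanishes at k = 9, so the series with the parity of 9 terminates at degree 9.
Standard normalization: leading coefficient of H_n is 2^n, so a_9 = 2^9 = 512. Work downward with a_k = (k+1)(k+2) a_{k+2} / (2(k - n)):
  a_7 = (8)(9)(512) / (2(7 - 9)) = 36864/(-4) = -9216
  a_5 = (6)(7)(-9216) / (2(5 - 9)) = -387072/(-8) = 48384
  a_3 = (4)(5)(48384) / (2(3 - 9)) = 967680/(-12) = -80640
  a_1 = (2)(3)(-80640) / (2(1 - 9)) = -483840/(-16) = 30240
Hence H_9(x) = 512 x^9 - 9216 x^7 + 48384 x^5 - 80640 x^3 + 30240 x.

H_9(x); series = 512 x^9 - 9216 x^7 + 48384 x^5 - 80640 x^3 + 30240 x


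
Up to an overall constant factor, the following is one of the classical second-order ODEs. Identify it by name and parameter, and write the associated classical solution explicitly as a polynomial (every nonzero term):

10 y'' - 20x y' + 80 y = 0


All three coefficients share the factor 10; dividing through by 10 gives  y'' - 2x y' + 8 y = 0.
This matches the Hermite equation y'' - 2x y' + 2n y = 0 with 2n = 8, so n = 4; the polynomial solution is H_4(x).
With y = sum_k a_k x^k, matching x^k gives (k+2)(k+1) a_{k+2} = 2(k - n) a_k = 2(k - 4) a_k. The right side vanishes at k = 4, so the series with the parity of 4 terminates at degree 4.
Standard normalization: leading coefficient of H_n is 2^n, so a_4 = 2^4 = 16. Work downward with a_k = (k+1)(k+2) a_{k+2} / (2(k - n)):
  a_2 = (3)(4)(16) / (2(2 - 4)) = 192/(-4) = -48
  a_0 = (1)(2)(-48) / (2(0 - 4)) = -96/(-8) = 12
Hence H_4(x) = 16 x^4 - 48 x^2 + 12.

H_4(x); series = 16 x^4 - 48 x^2 + 12


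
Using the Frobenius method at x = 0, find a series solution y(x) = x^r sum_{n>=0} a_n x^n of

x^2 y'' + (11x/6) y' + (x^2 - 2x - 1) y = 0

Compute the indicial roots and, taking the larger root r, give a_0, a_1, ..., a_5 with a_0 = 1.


Write in Frobenius form y'' + (p(x)/x) y' + (q(x)/x^2) y = 0:
  p(x) = 11/6,  q(x) = x^2 - 2x - 1.
Indicial equation: r(r-1) + (11/6) r + (-1) = 0 -> roots r_1 = 2/3, r_2 = -3/2.
Take r = r_1 = 2/3. Let y(x) = x^r sum_{n>=0} a_n x^n with a_0 = 1.
Substitute y = x^r sum a_n x^n and match x^{r+n}. The recurrence is
  D(n) a_n - 2 a_{n-1} + 1 a_{n-2} = 0,  where D(n) = (r+n)(r+n-1) + (11/6)(r+n) + (-1).
  a_n = [2 a_{n-1} - 1 a_{n-2}] / D(n).
Since the indicial polynomial factors as (r - r_1)(r - r_2), D(n) = (r_1 + n - r_1)(r_1 + n - r_2) = n(n + 13/6).
Evaluating step by step (a_0 = 1):
  n = 1: D(1) = 1(1 + 13/6) = 19/6; numerator = 2(1) = 2; a_1 = (2)/(19/6) = 12/19
  n = 2: D(2) = 2(2 + 13/6) = 25/3; numerator = 2(12/19) - 1(1) = 5/19; a_2 = (5/19)/(25/3) = 3/95
  n = 3: D(3) = 3(3 + 13/6) = 31/2; numerator = 2(3/95) - 1(12/19) = -54/95; a_3 = (-54/95)/(31/2) = -108/2945
  n = 4: D(4) = 4(4 + 13/6) = 74/3; numerator = 2(-108/2945) - 1(3/95) = -309/2945; a_4 = (-309/2945)/(74/3) = -927/217930
  n = 5: D(5) = 5(5 + 13/6) = 215/6; numerator = 2(-927/217930) - 1(-108/2945) = 99/3515; a_5 = (99/3515)/(215/6) = 594/755725

r = 2/3; a_0 = 1; a_1 = 12/19; a_2 = 3/95; a_3 = -108/2945; a_4 = -927/217930; a_5 = 594/755725


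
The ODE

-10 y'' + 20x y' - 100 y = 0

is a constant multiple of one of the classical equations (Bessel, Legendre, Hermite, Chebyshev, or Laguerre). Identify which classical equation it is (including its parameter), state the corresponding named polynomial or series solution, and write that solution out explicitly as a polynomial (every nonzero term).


All three coefficients share the factor -10; dividing through by -10 gives  y'' - 2x y' + 10 y = 0.
This matches the Hermite equation y'' - 2x y' + 2n y = 0 with 2n = 10, so n = 5; the polynomial solution is H_5(x).
With y = sum_k a_k x^k, matching x^k gives (k+2)(k+1) a_{k+2} = 2(k - n) a_k = 2(k - 5) a_k. The right side vanishes at k = 5, so the series with the parity of 5 terminates at degree 5.
Standard normalization: leading coefficient of H_n is 2^n, so a_5 = 2^5 = 32. Work downward with a_k = (k+1)(k+2) a_{k+2} / (2(k - n)):
  a_3 = (4)(5)(32) / (2(3 - 5)) = 640/(-4) = -160
  a_1 = (2)(3)(-160) / (2(1 - 5)) = -960/(-8) = 120
Hence H_5(x) = 32 x^5 - 160 x^3 + 120 x.

H_5(x); series = 32 x^5 - 160 x^3 + 120 x


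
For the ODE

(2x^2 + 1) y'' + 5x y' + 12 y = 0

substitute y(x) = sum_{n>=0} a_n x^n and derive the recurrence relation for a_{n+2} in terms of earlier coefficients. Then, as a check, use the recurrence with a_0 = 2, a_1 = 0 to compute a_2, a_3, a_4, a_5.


Substitute y = sum_n a_n x^n.
(1 + 2 x^2) y'' contributes (n+2)(n+1) a_{n+2} + 2 n(n-1) a_n at x^n.
5 x y'(x) contributes 5 n a_n at x^n.
12 y(x) contributes 12 a_n at x^n.
Matching x^n: (n+2)(n+1) a_{n+2} + (2 n(n-1) + 5 n + 12) a_n = 0.
Thus a_{n+2} = (-2 n(n-1) - 5 n - 12) / ((n+1)(n+2)) * a_n.

Check with a_0 = 2, a_1 = 0 (apply the recurrence for n = 0, 1, 2, 3): a_0 = 2, a_1 = 0, a_2 = -12, a_3 = 0, a_4 = 26, a_5 = 0.

a_(n+2) = (-2 n(n-1) - 5 n - 12) / ((n+1)(n+2)) * a_n; check: a_0 = 2, a_1 = 0, a_2 = -12, a_3 = 0, a_4 = 26, a_5 = 0


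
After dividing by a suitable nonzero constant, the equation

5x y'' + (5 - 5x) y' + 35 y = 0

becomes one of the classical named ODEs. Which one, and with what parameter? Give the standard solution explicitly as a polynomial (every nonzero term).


All three coefficients share the factor 5; dividing through by 5 gives  x y'' + (1 - x) y' + 7 y = 0.
This matches the Laguerre equation x y'' + (1 - x) y' + n y = 0 with n = 7; the polynomial solution is L_7(x).
With y = sum_k a_k x^k, matching x^k gives (k+1)k a_{k+1} + (k+1) a_{k+1} - k a_k + n a_k = 0, i.e. (k+1)^2 a_{k+1} = (k - n) a_k = (k - 7) a_k. The right side vanishes at k = 7, so the series terminates at degree 7.
Standard normalization L_n(0) = 1 gives a_0 = 1. Work upward with a_{k+1} = (k - 7) a_k / (k+1)^2:
  a_1 = (0 - 7)(1) / 1^2 = -7/1 = -7
  a_2 = (1 - 7)(-7) / 2^2 = 42/4 = 21/2
  a_3 = (2 - 7)(21/2) / 3^2 = (-105/2)/9 = -35/6
  a_4 = (3 - 7)(-35/6) / 4^2 = (70/3)/16 = 35/24
  a_5 = (4 - 7)(35/24) / 5^2 = (-35/8)/25 = -7/40
  a_6 = (5 - 7)(-7/40) / 6^2 = (7/20)/36 = 7/720
  a_7 = (6 - 7)(7/720) / 7^2 = (-7/720)/49 = -1/5040
Hence L_7(x) = -x^7/5040 + 7 x^6/720 - 7 x^5/40 + 35 x^4/24 - 35 x^3/6 + 21 x^2/2 - 7 x + 1.

L_7(x); series = -x^7/5040 + 7 x^6/720 - 7 x^5/40 + 35 x^4/24 - 35 x^3/6 + 21 x^2/2 - 7 x + 1


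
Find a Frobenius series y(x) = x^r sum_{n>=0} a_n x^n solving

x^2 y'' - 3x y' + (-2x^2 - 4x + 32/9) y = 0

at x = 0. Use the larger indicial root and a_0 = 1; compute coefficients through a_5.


Write in Frobenius form y'' + (p(x)/x) y' + (q(x)/x^2) y = 0:
  p(x) = -3,  q(x) = -2x^2 - 4x + 32/9.
Indicial equation: r(r-1) + (-3) r + (32/9) = 0 -> roots r_1 = 8/3, r_2 = 4/3.
Take r = r_1 = 8/3. Let y(x) = x^r sum_{n>=0} a_n x^n with a_0 = 1.
Substitute y = x^r sum a_n x^n and match x^{r+n}. The recurrence is
  D(n) a_n - 4 a_{n-1} - 2 a_{n-2} = 0,  where D(n) = (r+n)(r+n-1) + (-3)(r+n) + (32/9).
  a_n = [4 a_{n-1} + 2 a_{n-2}] / D(n).
Since the indicial polynomial factors as (r - r_1)(r - r_2), D(n) = (r_1 + n - r_1)(r_1 + n - r_2) = n(n + 4/3).
Evaluating step by step (a_0 = 1):
  n = 1: D(1) = 1(1 + 4/3) = 7/3; numerator = 4(1) = 4; a_1 = (4)/(7/3) = 12/7
  n = 2: D(2) = 2(2 + 4/3) = 20/3; numerator = 4(12/7) + 2(1) = 62/7; a_2 = (62/7)/(20/3) = 93/70
  n = 3: D(3) = 3(3 + 4/3) = 13; numerator = 4(93/70) + 2(12/7) = 306/35; a_3 = (306/35)/(13) = 306/455
  n = 4: D(4) = 4(4 + 4/3) = 64/3; numerator = 4(306/455) + 2(93/70) = 2433/455; a_4 = (2433/455)/(64/3) = 7299/29120
  n = 5: D(5) = 5(5 + 4/3) = 95/3; numerator = 4(7299/29120) + 2(306/455) = 17091/7280; a_5 = (17091/7280)/(95/3) = 51273/691600

r = 8/3; a_0 = 1; a_1 = 12/7; a_2 = 93/70; a_3 = 306/455; a_4 = 7299/29120; a_5 = 51273/691600
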